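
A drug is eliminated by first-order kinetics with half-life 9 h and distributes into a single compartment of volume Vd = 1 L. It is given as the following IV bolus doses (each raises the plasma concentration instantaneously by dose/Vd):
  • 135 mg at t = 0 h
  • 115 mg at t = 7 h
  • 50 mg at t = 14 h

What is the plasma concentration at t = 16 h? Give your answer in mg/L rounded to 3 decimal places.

139.733 mg/L

k = ln 2 / 9 = 0.07702 per h
Dose 1 (135 mg at t=0 h): 135·exp(−0.07702·16) = 39.370 mg/L
Dose 2 (115 mg at t=7 h): 115·exp(−0.07702·9) = 57.500 mg/L
Dose 3 (50 mg at t=14 h): 50·exp(−0.07702·2) = 42.862 mg/L
C(16) = 39.370 + 57.500 + 42.862 = 139.733 mg/L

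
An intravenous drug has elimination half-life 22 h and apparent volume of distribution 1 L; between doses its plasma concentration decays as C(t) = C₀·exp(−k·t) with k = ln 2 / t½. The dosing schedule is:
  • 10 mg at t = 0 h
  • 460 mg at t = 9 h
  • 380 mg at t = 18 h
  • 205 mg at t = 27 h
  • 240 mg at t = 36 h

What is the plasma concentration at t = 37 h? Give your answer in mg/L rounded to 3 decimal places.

k = ln 2 / 22 = 0.03151 per h
Dose 1 (10 mg at t=0 h): 10·exp(−0.03151·37) = 3.117 mg/L
Dose 2 (460 mg at t=9 h): 460·exp(−0.03151·28) = 190.383 mg/L
Dose 3 (380 mg at t=18 h): 380·exp(−0.03151·19) = 208.835 mg/L
Dose 4 (205 mg at t=27 h): 205·exp(−0.03151·10) = 149.597 mg/L
Dose 5 (240 mg at t=36 h): 240·exp(−0.03151·1) = 232.556 mg/L
C(37) = 3.117 + 190.383 + 208.835 + 149.597 + 232.556 = 784.488 mg/L

784.488 mg/L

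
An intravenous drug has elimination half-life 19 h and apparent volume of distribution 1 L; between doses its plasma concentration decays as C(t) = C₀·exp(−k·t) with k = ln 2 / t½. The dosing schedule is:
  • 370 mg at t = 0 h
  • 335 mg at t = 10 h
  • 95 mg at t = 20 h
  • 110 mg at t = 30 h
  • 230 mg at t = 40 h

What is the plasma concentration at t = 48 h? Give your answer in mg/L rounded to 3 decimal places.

411.007 mg/L

k = ln 2 / 19 = 0.03648 per h
Dose 1 (370 mg at t=0 h): 370·exp(−0.03648·48) = 64.225 mg/L
Dose 2 (335 mg at t=10 h): 335·exp(−0.03648·38) = 83.750 mg/L
Dose 3 (95 mg at t=20 h): 95·exp(−0.03648·28) = 34.206 mg/L
Dose 4 (110 mg at t=30 h): 110·exp(−0.03648·18) = 57.044 mg/L
Dose 5 (230 mg at t=40 h): 230·exp(−0.03648·8) = 171.782 mg/L
C(48) = 64.225 + 83.750 + 34.206 + 57.044 + 171.782 = 411.007 mg/L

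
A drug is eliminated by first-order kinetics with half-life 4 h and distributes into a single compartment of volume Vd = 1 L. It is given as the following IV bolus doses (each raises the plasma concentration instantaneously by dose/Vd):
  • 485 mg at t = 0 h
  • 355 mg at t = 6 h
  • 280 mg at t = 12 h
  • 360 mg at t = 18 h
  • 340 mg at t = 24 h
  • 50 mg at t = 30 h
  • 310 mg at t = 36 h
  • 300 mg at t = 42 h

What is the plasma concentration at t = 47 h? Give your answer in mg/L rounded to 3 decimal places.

k = ln 2 / 4 = 0.17329 per h
Dose 1 (485 mg at t=0 h): 485·exp(−0.17329·47) = 0.141 mg/L
Dose 2 (355 mg at t=6 h): 355·exp(−0.17329·41) = 0.292 mg/L
Dose 3 (280 mg at t=12 h): 280·exp(−0.17329·35) = 0.650 mg/L
Dose 4 (360 mg at t=18 h): 360·exp(−0.17329·29) = 2.365 mg/L
Dose 5 (340 mg at t=24 h): 340·exp(−0.17329·23) = 6.318 mg/L
Dose 6 (50 mg at t=30 h): 50·exp(−0.17329·17) = 2.628 mg/L
Dose 7 (310 mg at t=36 h): 310·exp(−0.17329·11) = 46.082 mg/L
Dose 8 (300 mg at t=42 h): 300·exp(−0.17329·5) = 126.134 mg/L
C(47) = 0.141 + 0.292 + 0.650 + 2.365 + 6.318 + 2.628 + 46.082 + 126.134 = 184.609 mg/L

184.609 mg/L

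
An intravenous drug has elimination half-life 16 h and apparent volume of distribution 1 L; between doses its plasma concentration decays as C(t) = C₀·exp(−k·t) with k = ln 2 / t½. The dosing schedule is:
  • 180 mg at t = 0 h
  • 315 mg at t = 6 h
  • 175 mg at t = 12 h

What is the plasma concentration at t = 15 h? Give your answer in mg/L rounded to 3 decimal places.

k = ln 2 / 16 = 0.04332 per h
Dose 1 (180 mg at t=0 h): 180·exp(−0.04332·15) = 93.985 mg/L
Dose 2 (315 mg at t=6 h): 315·exp(−0.04332·9) = 213.295 mg/L
Dose 3 (175 mg at t=12 h): 175·exp(−0.04332·3) = 153.672 mg/L
C(15) = 93.985 + 213.295 + 153.672 = 460.952 mg/L

460.952 mg/L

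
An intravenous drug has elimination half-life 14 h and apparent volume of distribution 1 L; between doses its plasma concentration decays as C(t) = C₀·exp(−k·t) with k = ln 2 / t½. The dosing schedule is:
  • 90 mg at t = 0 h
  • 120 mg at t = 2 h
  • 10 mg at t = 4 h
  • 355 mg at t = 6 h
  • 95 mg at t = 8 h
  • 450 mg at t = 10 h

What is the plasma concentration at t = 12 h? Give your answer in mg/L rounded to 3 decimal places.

k = ln 2 / 14 = 0.04951 per h
Dose 1 (90 mg at t=0 h): 90·exp(−0.04951·12) = 49.684 mg/L
Dose 2 (120 mg at t=2 h): 120·exp(−0.04951·10) = 73.141 mg/L
Dose 3 (10 mg at t=4 h): 10·exp(−0.04951·8) = 6.730 mg/L
Dose 4 (355 mg at t=6 h): 355·exp(−0.04951·6) = 263.764 mg/L
Dose 5 (95 mg at t=8 h): 95·exp(−0.04951·4) = 77.932 mg/L
Dose 6 (450 mg at t=10 h): 450·exp(−0.04951·2) = 407.576 mg/L
C(12) = 49.684 + 73.141 + 6.730 + 263.764 + 77.932 + 407.576 = 878.826 mg/L

878.826 mg/L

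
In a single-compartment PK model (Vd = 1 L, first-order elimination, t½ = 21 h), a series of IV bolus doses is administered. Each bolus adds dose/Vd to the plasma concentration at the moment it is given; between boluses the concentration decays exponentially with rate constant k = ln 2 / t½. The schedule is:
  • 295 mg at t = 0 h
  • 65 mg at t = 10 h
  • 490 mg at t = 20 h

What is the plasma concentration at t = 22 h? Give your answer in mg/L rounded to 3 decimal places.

k = ln 2 / 21 = 0.03301 per h
Dose 1 (295 mg at t=0 h): 295·exp(−0.03301·22) = 142.711 mg/L
Dose 2 (65 mg at t=10 h): 65·exp(−0.03301·12) = 43.742 mg/L
Dose 3 (490 mg at t=20 h): 490·exp(−0.03301·2) = 458.698 mg/L
C(22) = 142.711 + 43.742 + 458.698 = 645.150 mg/L

645.150 mg/L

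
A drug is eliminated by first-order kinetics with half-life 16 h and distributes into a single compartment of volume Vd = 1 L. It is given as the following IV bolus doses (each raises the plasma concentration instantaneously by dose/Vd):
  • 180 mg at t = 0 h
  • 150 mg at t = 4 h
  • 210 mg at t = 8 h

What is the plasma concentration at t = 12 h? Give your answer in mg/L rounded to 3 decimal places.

389.683 mg/L

k = ln 2 / 16 = 0.04332 per h
Dose 1 (180 mg at t=0 h): 180·exp(−0.04332·12) = 107.029 mg/L
Dose 2 (150 mg at t=4 h): 150·exp(−0.04332·8) = 106.066 mg/L
Dose 3 (210 mg at t=8 h): 210·exp(−0.04332·4) = 176.588 mg/L
C(12) = 107.029 + 106.066 + 176.588 = 389.683 mg/L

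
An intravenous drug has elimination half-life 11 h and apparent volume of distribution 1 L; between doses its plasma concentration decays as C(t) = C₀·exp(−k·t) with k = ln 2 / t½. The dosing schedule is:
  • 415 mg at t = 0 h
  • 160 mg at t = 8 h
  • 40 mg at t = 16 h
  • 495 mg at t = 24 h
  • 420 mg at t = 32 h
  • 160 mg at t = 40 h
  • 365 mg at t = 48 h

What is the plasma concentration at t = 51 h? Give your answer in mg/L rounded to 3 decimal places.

k = ln 2 / 11 = 0.06301 per h
Dose 1 (415 mg at t=0 h): 415·exp(−0.06301·51) = 16.686 mg/L
Dose 2 (160 mg at t=8 h): 160·exp(−0.06301·43) = 10.650 mg/L
Dose 3 (40 mg at t=16 h): 40·exp(−0.06301·35) = 4.408 mg/L
Dose 4 (495 mg at t=24 h): 495·exp(−0.06301·27) = 90.305 mg/L
Dose 5 (420 mg at t=32 h): 420·exp(−0.06301·19) = 126.849 mg/L
Dose 6 (160 mg at t=40 h): 160·exp(−0.06301·11) = 80.000 mg/L
Dose 7 (365 mg at t=48 h): 365·exp(−0.06301·3) = 302.130 mg/L
C(51) = 16.686 + 10.650 + 4.408 + 90.305 + 126.849 + 80.000 + 302.130 = 631.029 mg/L

631.029 mg/L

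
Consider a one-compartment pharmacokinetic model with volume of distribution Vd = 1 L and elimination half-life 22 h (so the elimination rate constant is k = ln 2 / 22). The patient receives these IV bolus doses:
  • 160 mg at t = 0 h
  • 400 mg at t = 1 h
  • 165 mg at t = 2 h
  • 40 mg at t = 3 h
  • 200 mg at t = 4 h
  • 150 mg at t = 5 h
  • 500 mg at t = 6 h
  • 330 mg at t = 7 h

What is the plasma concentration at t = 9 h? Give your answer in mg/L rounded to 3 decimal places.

k = ln 2 / 22 = 0.03151 per h
Dose 1 (160 mg at t=0 h): 160·exp(−0.03151·9) = 120.496 mg/L
Dose 2 (400 mg at t=1 h): 400·exp(−0.03151·8) = 310.881 mg/L
Dose 3 (165 mg at t=2 h): 165·exp(−0.03151·7) = 132.343 mg/L
Dose 4 (40 mg at t=3 h): 40·exp(−0.03151·6) = 33.110 mg/L
Dose 5 (200 mg at t=4 h): 200·exp(−0.03151·5) = 170.850 mg/L
Dose 6 (150 mg at t=5 h): 150·exp(−0.03151·4) = 132.239 mg/L
Dose 7 (500 mg at t=6 h): 500·exp(−0.03151·3) = 454.905 mg/L
Dose 8 (330 mg at t=7 h): 330·exp(−0.03151·2) = 309.847 mg/L
C(9) = 120.496 + 310.881 + 132.343 + 33.110 + 170.850 + 132.239 + 454.905 + 309.847 = 1664.671 mg/L

1664.671 mg/L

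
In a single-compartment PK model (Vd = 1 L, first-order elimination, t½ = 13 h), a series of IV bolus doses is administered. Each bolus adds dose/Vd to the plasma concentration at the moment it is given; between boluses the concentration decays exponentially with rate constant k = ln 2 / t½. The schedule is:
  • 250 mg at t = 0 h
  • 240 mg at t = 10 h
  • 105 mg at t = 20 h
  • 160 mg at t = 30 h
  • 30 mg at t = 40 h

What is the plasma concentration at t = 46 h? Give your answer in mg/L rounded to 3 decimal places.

k = ln 2 / 13 = 0.05332 per h
Dose 1 (250 mg at t=0 h): 250·exp(−0.05332·46) = 21.516 mg/L
Dose 2 (240 mg at t=10 h): 240·exp(−0.05332·36) = 35.204 mg/L
Dose 3 (105 mg at t=20 h): 105·exp(−0.05332·26) = 26.250 mg/L
Dose 4 (160 mg at t=30 h): 160·exp(−0.05332·16) = 68.174 mg/L
Dose 5 (30 mg at t=40 h): 30·exp(−0.05332·6) = 21.786 mg/L
C(46) = 21.516 + 35.204 + 26.250 + 68.174 + 21.786 = 172.930 mg/L

172.930 mg/L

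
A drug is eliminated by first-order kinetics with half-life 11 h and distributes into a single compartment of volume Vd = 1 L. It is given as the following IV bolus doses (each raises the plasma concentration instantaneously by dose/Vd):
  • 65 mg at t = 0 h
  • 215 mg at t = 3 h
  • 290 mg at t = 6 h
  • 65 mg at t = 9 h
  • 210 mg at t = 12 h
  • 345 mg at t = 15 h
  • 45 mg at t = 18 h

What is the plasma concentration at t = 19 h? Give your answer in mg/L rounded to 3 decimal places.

706.010 mg/L

k = ln 2 / 11 = 0.06301 per h
Dose 1 (65 mg at t=0 h): 65·exp(−0.06301·19) = 19.631 mg/L
Dose 2 (215 mg at t=3 h): 215·exp(−0.06301·16) = 78.447 mg/L
Dose 3 (290 mg at t=6 h): 290·exp(−0.06301·13) = 127.831 mg/L
Dose 4 (65 mg at t=9 h): 65·exp(−0.06301·10) = 34.614 mg/L
Dose 5 (210 mg at t=12 h): 210·exp(−0.06301·7) = 135.100 mg/L
Dose 6 (345 mg at t=15 h): 345·exp(−0.06301·4) = 268.135 mg/L
Dose 7 (45 mg at t=18 h): 45·exp(−0.06301·1) = 42.252 mg/L
C(19) = 19.631 + 78.447 + 127.831 + 34.614 + 135.100 + 268.135 + 42.252 = 706.010 mg/L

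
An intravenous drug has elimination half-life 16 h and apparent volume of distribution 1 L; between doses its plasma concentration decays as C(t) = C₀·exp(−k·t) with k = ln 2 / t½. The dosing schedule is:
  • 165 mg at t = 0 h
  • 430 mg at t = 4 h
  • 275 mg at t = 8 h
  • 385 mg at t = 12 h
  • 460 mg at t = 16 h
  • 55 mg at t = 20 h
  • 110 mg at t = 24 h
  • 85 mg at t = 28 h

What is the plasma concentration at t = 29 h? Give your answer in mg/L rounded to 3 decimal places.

956.754 mg/L

k = ln 2 / 16 = 0.04332 per h
Dose 1 (165 mg at t=0 h): 165·exp(−0.04332·29) = 46.975 mg/L
Dose 2 (430 mg at t=4 h): 430·exp(−0.04332·25) = 145.582 mg/L
Dose 3 (275 mg at t=8 h): 275·exp(−0.04332·21) = 110.721 mg/L
Dose 4 (385 mg at t=12 h): 385·exp(−0.04332·17) = 184.339 mg/L
Dose 5 (460 mg at t=16 h): 460·exp(−0.04332·13) = 261.921 mg/L
Dose 6 (55 mg at t=20 h): 55·exp(−0.04332·9) = 37.242 mg/L
Dose 7 (110 mg at t=24 h): 110·exp(−0.04332·5) = 88.577 mg/L
Dose 8 (85 mg at t=28 h): 85·exp(−0.04332·1) = 81.396 mg/L
C(29) = 46.975 + 145.582 + 110.721 + 184.339 + 261.921 + 37.242 + 88.577 + 81.396 = 956.754 mg/L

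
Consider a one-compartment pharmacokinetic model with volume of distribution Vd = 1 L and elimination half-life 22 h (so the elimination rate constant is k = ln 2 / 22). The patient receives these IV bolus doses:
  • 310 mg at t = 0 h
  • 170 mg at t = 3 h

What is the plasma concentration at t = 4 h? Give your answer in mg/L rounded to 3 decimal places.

438.021 mg/L

k = ln 2 / 22 = 0.03151 per h
Dose 1 (310 mg at t=0 h): 310·exp(−0.03151·4) = 273.293 mg/L
Dose 2 (170 mg at t=3 h): 170·exp(−0.03151·1) = 164.727 mg/L
C(4) = 273.293 + 164.727 = 438.021 mg/L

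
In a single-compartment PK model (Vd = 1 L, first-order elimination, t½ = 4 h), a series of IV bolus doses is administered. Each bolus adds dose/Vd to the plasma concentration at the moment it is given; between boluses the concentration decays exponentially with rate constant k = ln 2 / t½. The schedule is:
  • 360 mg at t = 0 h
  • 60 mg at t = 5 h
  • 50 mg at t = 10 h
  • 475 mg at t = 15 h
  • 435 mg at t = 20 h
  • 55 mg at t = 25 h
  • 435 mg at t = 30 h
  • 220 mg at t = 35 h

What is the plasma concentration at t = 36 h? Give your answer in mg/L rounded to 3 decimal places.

k = ln 2 / 4 = 0.17329 per h
Dose 1 (360 mg at t=0 h): 360·exp(−0.17329·36) = 0.703 mg/L
Dose 2 (60 mg at t=5 h): 60·exp(−0.17329·31) = 0.279 mg/L
Dose 3 (50 mg at t=10 h): 50·exp(−0.17329·26) = 0.552 mg/L
Dose 4 (475 mg at t=15 h): 475·exp(−0.17329·21) = 12.482 mg/L
Dose 5 (435 mg at t=20 h): 435·exp(−0.17329·16) = 27.188 mg/L
Dose 6 (55 mg at t=25 h): 55·exp(−0.17329·11) = 8.176 mg/L
Dose 7 (435 mg at t=30 h): 435·exp(−0.17329·6) = 153.796 mg/L
Dose 8 (220 mg at t=35 h): 220·exp(−0.17329·1) = 184.997 mg/L
C(36) = 0.703 + 0.279 + 0.552 + 12.482 + 27.188 + 8.176 + 153.796 + 184.997 = 388.173 mg/L

388.173 mg/L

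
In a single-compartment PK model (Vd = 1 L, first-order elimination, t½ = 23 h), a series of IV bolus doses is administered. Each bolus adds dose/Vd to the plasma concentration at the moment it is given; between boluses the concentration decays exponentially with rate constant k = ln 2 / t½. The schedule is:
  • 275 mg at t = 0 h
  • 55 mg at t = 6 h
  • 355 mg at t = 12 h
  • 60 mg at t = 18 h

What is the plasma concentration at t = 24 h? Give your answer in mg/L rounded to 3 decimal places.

462.734 mg/L

k = ln 2 / 23 = 0.03014 per h
Dose 1 (275 mg at t=0 h): 275·exp(−0.03014·24) = 133.418 mg/L
Dose 2 (55 mg at t=6 h): 55·exp(−0.03014·18) = 31.972 mg/L
Dose 3 (355 mg at t=12 h): 355·exp(−0.03014·12) = 247.269 mg/L
Dose 4 (60 mg at t=18 h): 60·exp(−0.03014·6) = 50.075 mg/L
C(24) = 133.418 + 31.972 + 247.269 + 50.075 = 462.734 mg/L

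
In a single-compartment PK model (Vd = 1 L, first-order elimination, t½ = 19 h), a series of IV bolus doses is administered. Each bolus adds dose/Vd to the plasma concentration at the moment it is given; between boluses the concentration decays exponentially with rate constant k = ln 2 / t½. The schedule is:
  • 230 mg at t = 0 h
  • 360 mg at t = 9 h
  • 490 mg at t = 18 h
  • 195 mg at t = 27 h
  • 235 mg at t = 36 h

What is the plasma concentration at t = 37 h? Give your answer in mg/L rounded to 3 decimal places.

k = ln 2 / 19 = 0.03648 per h
Dose 1 (230 mg at t=0 h): 230·exp(−0.03648·37) = 59.636 mg/L
Dose 2 (360 mg at t=9 h): 360·exp(−0.03648·28) = 129.622 mg/L
Dose 3 (490 mg at t=18 h): 490·exp(−0.03648·19) = 245.000 mg/L
Dose 4 (195 mg at t=27 h): 195·exp(−0.03648·10) = 135.393 mg/L
Dose 5 (235 mg at t=36 h): 235·exp(−0.03648·1) = 226.581 mg/L
C(37) = 59.636 + 129.622 + 245.000 + 135.393 + 226.581 = 796.233 mg/L

796.233 mg/L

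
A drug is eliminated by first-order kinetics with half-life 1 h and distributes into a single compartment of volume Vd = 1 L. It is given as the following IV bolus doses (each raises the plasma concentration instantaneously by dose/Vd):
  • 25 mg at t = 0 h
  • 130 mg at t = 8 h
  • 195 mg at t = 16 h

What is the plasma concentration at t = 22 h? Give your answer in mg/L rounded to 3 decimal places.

k = ln 2 / 1 = 0.69315 per h
Dose 1 (25 mg at t=0 h): 25·exp(−0.69315·22) = 0.000 mg/L
Dose 2 (130 mg at t=8 h): 130·exp(−0.69315·14) = 0.008 mg/L
Dose 3 (195 mg at t=16 h): 195·exp(−0.69315·6) = 3.047 mg/L
C(22) = 0.000 + 0.008 + 3.047 = 3.055 mg/L

3.055 mg/L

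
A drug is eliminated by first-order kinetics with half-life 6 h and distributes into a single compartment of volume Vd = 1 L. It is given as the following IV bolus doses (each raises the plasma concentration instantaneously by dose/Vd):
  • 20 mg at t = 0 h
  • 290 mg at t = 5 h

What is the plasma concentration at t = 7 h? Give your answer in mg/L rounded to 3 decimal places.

k = ln 2 / 6 = 0.11552 per h
Dose 1 (20 mg at t=0 h): 20·exp(−0.11552·7) = 8.909 mg/L
Dose 2 (290 mg at t=5 h): 290·exp(−0.11552·2) = 230.173 mg/L
C(7) = 8.909 + 230.173 = 239.082 mg/L

239.082 mg/L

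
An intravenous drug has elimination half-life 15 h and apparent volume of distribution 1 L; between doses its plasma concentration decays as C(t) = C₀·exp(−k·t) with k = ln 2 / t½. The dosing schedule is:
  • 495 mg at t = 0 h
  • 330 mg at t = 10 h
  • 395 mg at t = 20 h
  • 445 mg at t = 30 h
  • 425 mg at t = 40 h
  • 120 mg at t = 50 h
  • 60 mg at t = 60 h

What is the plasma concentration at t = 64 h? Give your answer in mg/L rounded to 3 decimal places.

450.026 mg/L

k = ln 2 / 15 = 0.04621 per h
Dose 1 (495 mg at t=0 h): 495·exp(−0.04621·64) = 25.716 mg/L
Dose 2 (330 mg at t=10 h): 330·exp(−0.04621·54) = 27.215 mg/L
Dose 3 (395 mg at t=20 h): 395·exp(−0.04621·44) = 51.710 mg/L
Dose 4 (445 mg at t=30 h): 445·exp(−0.04621·34) = 92.475 mg/L
Dose 5 (425 mg at t=40 h): 425·exp(−0.04621·24) = 140.198 mg/L
Dose 6 (120 mg at t=50 h): 120·exp(−0.04621·14) = 62.838 mg/L
Dose 7 (60 mg at t=60 h): 60·exp(−0.04621·4) = 49.874 mg/L
C(64) = 25.716 + 27.215 + 51.710 + 92.475 + 140.198 + 62.838 + 49.874 = 450.026 mg/L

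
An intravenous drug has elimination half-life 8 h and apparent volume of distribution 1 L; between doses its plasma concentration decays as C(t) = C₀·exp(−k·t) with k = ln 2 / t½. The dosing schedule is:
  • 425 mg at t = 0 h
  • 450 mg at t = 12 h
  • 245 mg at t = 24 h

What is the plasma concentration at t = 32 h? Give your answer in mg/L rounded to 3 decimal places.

k = ln 2 / 8 = 0.08664 per h
Dose 1 (425 mg at t=0 h): 425·exp(−0.08664·32) = 26.562 mg/L
Dose 2 (450 mg at t=12 h): 450·exp(−0.08664·20) = 79.550 mg/L
Dose 3 (245 mg at t=24 h): 245·exp(−0.08664·8) = 122.500 mg/L
C(32) = 26.562 + 79.550 + 122.500 = 228.612 mg/L

228.612 mg/L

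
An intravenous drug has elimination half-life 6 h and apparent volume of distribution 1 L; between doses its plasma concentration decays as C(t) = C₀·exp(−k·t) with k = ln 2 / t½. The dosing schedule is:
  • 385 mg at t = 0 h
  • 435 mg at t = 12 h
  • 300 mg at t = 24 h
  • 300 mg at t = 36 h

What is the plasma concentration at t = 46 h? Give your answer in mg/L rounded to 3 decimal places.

128.576 mg/L

k = ln 2 / 6 = 0.11552 per h
Dose 1 (385 mg at t=0 h): 385·exp(−0.11552·46) = 1.895 mg/L
Dose 2 (435 mg at t=12 h): 435·exp(−0.11552·34) = 8.564 mg/L
Dose 3 (300 mg at t=24 h): 300·exp(−0.11552·22) = 23.624 mg/L
Dose 4 (300 mg at t=36 h): 300·exp(−0.11552·10) = 94.494 mg/L
C(46) = 1.895 + 8.564 + 23.624 + 94.494 = 128.576 mg/L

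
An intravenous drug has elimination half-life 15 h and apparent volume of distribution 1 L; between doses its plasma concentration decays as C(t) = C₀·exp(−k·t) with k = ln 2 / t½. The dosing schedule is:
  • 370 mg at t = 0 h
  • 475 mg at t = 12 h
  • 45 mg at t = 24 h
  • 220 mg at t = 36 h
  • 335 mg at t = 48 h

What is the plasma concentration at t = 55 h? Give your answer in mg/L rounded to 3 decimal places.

438.855 mg/L

k = ln 2 / 15 = 0.04621 per h
Dose 1 (370 mg at t=0 h): 370·exp(−0.04621·55) = 29.136 mg/L
Dose 2 (475 mg at t=12 h): 475·exp(−0.04621·43) = 65.124 mg/L
Dose 3 (45 mg at t=24 h): 45·exp(−0.04621·31) = 10.742 mg/L
Dose 4 (220 mg at t=36 h): 220·exp(−0.04621·19) = 91.436 mg/L
Dose 5 (335 mg at t=48 h): 335·exp(−0.04621·7) = 242.418 mg/L
C(55) = 29.136 + 65.124 + 10.742 + 91.436 + 242.418 = 438.855 mg/L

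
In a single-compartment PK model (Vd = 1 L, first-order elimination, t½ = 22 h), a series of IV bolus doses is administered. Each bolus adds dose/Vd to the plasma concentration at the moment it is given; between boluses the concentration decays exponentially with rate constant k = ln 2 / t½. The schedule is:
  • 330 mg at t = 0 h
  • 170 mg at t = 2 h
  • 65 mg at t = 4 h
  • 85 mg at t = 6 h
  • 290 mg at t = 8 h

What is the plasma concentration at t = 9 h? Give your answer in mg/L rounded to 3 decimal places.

k = ln 2 / 22 = 0.03151 per h
Dose 1 (330 mg at t=0 h): 330·exp(−0.03151·9) = 248.522 mg/L
Dose 2 (170 mg at t=2 h): 170·exp(−0.03151·7) = 136.354 mg/L
Dose 3 (65 mg at t=4 h): 65·exp(−0.03151·5) = 55.526 mg/L
Dose 4 (85 mg at t=6 h): 85·exp(−0.03151·3) = 77.334 mg/L
Dose 5 (290 mg at t=8 h): 290·exp(−0.03151·1) = 281.005 mg/L
C(9) = 248.522 + 136.354 + 55.526 + 77.334 + 281.005 = 798.741 mg/L

798.741 mg/L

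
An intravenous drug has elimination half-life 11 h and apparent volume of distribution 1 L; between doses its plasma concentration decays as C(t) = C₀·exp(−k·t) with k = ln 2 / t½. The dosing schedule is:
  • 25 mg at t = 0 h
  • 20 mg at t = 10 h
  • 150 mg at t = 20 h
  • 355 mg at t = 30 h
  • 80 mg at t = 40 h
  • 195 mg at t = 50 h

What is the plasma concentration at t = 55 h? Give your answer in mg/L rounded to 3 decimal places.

265.335 mg/L

k = ln 2 / 11 = 0.06301 per h
Dose 1 (25 mg at t=0 h): 25·exp(−0.06301·55) = 0.781 mg/L
Dose 2 (20 mg at t=10 h): 20·exp(−0.06301·45) = 1.174 mg/L
Dose 3 (150 mg at t=20 h): 150·exp(−0.06301·35) = 16.530 mg/L
Dose 4 (355 mg at t=30 h): 355·exp(−0.06301·25) = 73.463 mg/L
Dose 5 (80 mg at t=40 h): 80·exp(−0.06301·15) = 31.088 mg/L
Dose 6 (195 mg at t=50 h): 195·exp(−0.06301·5) = 142.299 mg/L
C(55) = 0.781 + 1.174 + 16.530 + 73.463 + 31.088 + 142.299 = 265.335 mg/L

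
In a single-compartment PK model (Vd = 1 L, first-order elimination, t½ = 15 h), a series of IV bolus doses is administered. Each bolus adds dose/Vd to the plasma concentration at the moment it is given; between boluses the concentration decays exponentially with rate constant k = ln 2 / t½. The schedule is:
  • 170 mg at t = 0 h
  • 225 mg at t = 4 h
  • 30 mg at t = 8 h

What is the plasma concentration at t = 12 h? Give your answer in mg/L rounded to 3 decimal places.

k = ln 2 / 15 = 0.04621 per h
Dose 1 (170 mg at t=0 h): 170·exp(−0.04621·12) = 97.639 mg/L
Dose 2 (225 mg at t=4 h): 225·exp(−0.04621·8) = 155.465 mg/L
Dose 3 (30 mg at t=8 h): 30·exp(−0.04621·4) = 24.937 mg/L
C(12) = 97.639 + 155.465 + 24.937 = 278.042 mg/L

278.042 mg/L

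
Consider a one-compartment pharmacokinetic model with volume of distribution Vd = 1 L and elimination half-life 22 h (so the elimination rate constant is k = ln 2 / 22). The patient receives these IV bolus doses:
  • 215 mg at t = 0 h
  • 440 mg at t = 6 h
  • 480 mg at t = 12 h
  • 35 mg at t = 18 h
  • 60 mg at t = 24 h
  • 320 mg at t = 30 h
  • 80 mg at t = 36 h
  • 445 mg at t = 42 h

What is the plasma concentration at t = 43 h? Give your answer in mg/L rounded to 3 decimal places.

k = ln 2 / 22 = 0.03151 per h
Dose 1 (215 mg at t=0 h): 215·exp(−0.03151·43) = 55.470 mg/L
Dose 2 (440 mg at t=6 h): 440·exp(−0.03151·37) = 137.143 mg/L
Dose 3 (480 mg at t=12 h): 480·exp(−0.03151·31) = 180.743 mg/L
Dose 4 (35 mg at t=18 h): 35·exp(−0.03151·25) = 15.922 mg/L
Dose 5 (60 mg at t=24 h): 60·exp(−0.03151·19) = 32.974 mg/L
Dose 6 (320 mg at t=30 h): 320·exp(−0.03151·13) = 212.456 mg/L
Dose 7 (80 mg at t=36 h): 80·exp(−0.03151·7) = 64.166 mg/L
Dose 8 (445 mg at t=42 h): 445·exp(−0.03151·1) = 431.198 mg/L
C(43) = 55.470 + 137.143 + 180.743 + 15.922 + 32.974 + 212.456 + 64.166 + 431.198 = 1130.073 mg/L

1130.073 mg/L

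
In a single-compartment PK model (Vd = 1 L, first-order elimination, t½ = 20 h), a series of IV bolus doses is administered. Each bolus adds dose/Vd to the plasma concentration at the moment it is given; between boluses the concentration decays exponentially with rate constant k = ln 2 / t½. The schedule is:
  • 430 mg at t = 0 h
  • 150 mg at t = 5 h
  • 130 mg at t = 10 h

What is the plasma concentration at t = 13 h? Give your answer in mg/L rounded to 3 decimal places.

k = ln 2 / 20 = 0.03466 per h
Dose 1 (430 mg at t=0 h): 430·exp(−0.03466·13) = 274.031 mg/L
Dose 2 (150 mg at t=5 h): 150·exp(−0.03466·8) = 113.679 mg/L
Dose 3 (130 mg at t=10 h): 130·exp(−0.03466·3) = 117.163 mg/L
C(13) = 274.031 + 113.679 + 117.163 = 504.872 mg/L

504.872 mg/L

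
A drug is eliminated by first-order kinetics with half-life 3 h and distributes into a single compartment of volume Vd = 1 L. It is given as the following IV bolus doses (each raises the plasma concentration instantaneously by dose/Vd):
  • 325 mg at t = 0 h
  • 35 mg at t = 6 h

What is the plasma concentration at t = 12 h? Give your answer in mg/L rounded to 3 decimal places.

29.062 mg/L

k = ln 2 / 3 = 0.23105 per h
Dose 1 (325 mg at t=0 h): 325·exp(−0.23105·12) = 20.312 mg/L
Dose 2 (35 mg at t=6 h): 35·exp(−0.23105·6) = 8.750 mg/L
C(12) = 20.312 + 8.750 = 29.062 mg/L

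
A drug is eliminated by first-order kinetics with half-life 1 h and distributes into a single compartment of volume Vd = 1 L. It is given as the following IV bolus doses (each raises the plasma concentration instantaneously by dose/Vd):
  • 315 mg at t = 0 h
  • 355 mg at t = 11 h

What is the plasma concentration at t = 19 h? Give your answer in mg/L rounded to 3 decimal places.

k = ln 2 / 1 = 0.69315 per h
Dose 1 (315 mg at t=0 h): 315·exp(−0.69315·19) = 0.001 mg/L
Dose 2 (355 mg at t=11 h): 355·exp(−0.69315·8) = 1.387 mg/L
C(19) = 0.001 + 1.387 = 1.387 mg/L

1.387 mg/L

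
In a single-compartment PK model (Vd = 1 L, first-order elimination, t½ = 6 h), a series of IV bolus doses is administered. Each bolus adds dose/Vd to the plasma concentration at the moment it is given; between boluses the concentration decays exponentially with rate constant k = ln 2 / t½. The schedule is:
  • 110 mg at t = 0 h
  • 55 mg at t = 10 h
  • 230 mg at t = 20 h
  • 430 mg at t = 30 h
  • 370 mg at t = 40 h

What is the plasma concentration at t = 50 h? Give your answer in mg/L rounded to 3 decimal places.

k = ln 2 / 6 = 0.11552 per h
Dose 1 (110 mg at t=0 h): 110·exp(−0.11552·50) = 0.341 mg/L
Dose 2 (55 mg at t=10 h): 55·exp(−0.11552·40) = 0.541 mg/L
Dose 3 (230 mg at t=20 h): 230·exp(−0.11552·30) = 7.188 mg/L
Dose 4 (430 mg at t=30 h): 430·exp(−0.11552·20) = 42.661 mg/L
Dose 5 (370 mg at t=40 h): 370·exp(−0.11552·10) = 116.543 mg/L
C(50) = 0.341 + 0.541 + 7.188 + 42.661 + 116.543 = 167.274 mg/L

167.274 mg/L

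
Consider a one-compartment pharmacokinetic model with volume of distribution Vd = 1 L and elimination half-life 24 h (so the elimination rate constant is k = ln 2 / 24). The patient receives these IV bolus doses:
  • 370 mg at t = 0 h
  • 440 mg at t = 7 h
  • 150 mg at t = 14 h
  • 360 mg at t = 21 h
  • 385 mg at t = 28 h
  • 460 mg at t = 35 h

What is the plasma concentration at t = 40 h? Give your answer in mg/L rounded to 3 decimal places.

1235.323 mg/L

k = ln 2 / 24 = 0.02888 per h
Dose 1 (370 mg at t=0 h): 370·exp(−0.02888·40) = 116.543 mg/L
Dose 2 (440 mg at t=7 h): 440·exp(−0.02888·33) = 169.643 mg/L
Dose 3 (150 mg at t=14 h): 150·exp(−0.02888·26) = 70.791 mg/L
Dose 4 (360 mg at t=21 h): 360·exp(−0.02888·19) = 207.963 mg/L
Dose 5 (385 mg at t=28 h): 385·exp(−0.02888·12) = 272.236 mg/L
Dose 6 (460 mg at t=35 h): 460·exp(−0.02888·5) = 398.147 mg/L
C(40) = 116.543 + 169.643 + 70.791 + 207.963 + 272.236 + 398.147 = 1235.323 mg/L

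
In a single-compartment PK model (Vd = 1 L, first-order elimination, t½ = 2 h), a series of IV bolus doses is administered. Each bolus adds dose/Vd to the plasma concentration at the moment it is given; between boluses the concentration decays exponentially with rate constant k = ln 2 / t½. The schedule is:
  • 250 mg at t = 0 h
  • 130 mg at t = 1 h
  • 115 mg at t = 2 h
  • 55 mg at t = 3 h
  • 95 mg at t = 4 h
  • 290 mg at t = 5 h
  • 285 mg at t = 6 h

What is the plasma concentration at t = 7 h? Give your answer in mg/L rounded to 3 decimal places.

k = ln 2 / 2 = 0.34657 per h
Dose 1 (250 mg at t=0 h): 250·exp(−0.34657·7) = 22.097 mg/L
Dose 2 (130 mg at t=1 h): 130·exp(−0.34657·6) = 16.250 mg/L
Dose 3 (115 mg at t=2 h): 115·exp(−0.34657·5) = 20.329 mg/L
Dose 4 (55 mg at t=3 h): 55·exp(−0.34657·4) = 13.750 mg/L
Dose 5 (95 mg at t=4 h): 95·exp(−0.34657·3) = 33.588 mg/L
Dose 6 (290 mg at t=5 h): 290·exp(−0.34657·2) = 145.000 mg/L
Dose 7 (285 mg at t=6 h): 285·exp(−0.34657·1) = 201.525 mg/L
C(7) = 22.097 + 16.250 + 20.329 + 13.750 + 33.588 + 145.000 + 201.525 = 452.539 mg/L

452.539 mg/L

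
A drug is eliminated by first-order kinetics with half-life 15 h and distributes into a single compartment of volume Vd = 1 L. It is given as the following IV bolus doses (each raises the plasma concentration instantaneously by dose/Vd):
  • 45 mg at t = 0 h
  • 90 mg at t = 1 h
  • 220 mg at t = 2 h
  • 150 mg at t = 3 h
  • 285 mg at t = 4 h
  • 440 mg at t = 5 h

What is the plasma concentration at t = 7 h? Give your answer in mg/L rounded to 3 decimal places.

1049.335 mg/L

k = ln 2 / 15 = 0.04621 per h
Dose 1 (45 mg at t=0 h): 45·exp(−0.04621·7) = 32.564 mg/L
Dose 2 (90 mg at t=1 h): 90·exp(−0.04621·6) = 68.207 mg/L
Dose 3 (220 mg at t=2 h): 220·exp(−0.04621·5) = 174.614 mg/L
Dose 4 (150 mg at t=3 h): 150·exp(−0.04621·4) = 124.686 mg/L
Dose 5 (285 mg at t=4 h): 285·exp(−0.04621·3) = 248.107 mg/L
Dose 6 (440 mg at t=5 h): 440·exp(−0.04621·2) = 401.158 mg/L
C(7) = 32.564 + 68.207 + 174.614 + 124.686 + 248.107 + 401.158 = 1049.335 mg/L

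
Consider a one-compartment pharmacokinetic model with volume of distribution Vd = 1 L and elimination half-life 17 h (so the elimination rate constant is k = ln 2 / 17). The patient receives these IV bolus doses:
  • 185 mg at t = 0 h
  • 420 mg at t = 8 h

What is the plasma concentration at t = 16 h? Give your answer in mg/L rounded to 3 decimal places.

399.451 mg/L

k = ln 2 / 17 = 0.04077 per h
Dose 1 (185 mg at t=0 h): 185·exp(−0.04077·16) = 96.349 mg/L
Dose 2 (420 mg at t=8 h): 420·exp(−0.04077·8) = 303.102 mg/L
C(16) = 96.349 + 303.102 = 399.451 mg/L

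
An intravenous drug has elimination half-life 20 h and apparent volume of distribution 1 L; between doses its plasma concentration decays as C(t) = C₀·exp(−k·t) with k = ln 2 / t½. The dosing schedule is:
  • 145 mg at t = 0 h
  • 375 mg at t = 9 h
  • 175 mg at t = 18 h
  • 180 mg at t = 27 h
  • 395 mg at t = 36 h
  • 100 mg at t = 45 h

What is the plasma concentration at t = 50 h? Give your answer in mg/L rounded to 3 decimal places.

582.271 mg/L

k = ln 2 / 20 = 0.03466 per h
Dose 1 (145 mg at t=0 h): 145·exp(−0.03466·50) = 25.633 mg/L
Dose 2 (375 mg at t=9 h): 375·exp(−0.03466·41) = 90.557 mg/L
Dose 3 (175 mg at t=18 h): 175·exp(−0.03466·32) = 57.728 mg/L
Dose 4 (180 mg at t=27 h): 180·exp(−0.03466·23) = 81.113 mg/L
Dose 5 (395 mg at t=36 h): 395·exp(−0.03466·14) = 243.151 mg/L
Dose 6 (100 mg at t=45 h): 100·exp(−0.03466·5) = 84.090 mg/L
C(50) = 25.633 + 90.557 + 57.728 + 81.113 + 243.151 + 84.090 = 582.271 mg/L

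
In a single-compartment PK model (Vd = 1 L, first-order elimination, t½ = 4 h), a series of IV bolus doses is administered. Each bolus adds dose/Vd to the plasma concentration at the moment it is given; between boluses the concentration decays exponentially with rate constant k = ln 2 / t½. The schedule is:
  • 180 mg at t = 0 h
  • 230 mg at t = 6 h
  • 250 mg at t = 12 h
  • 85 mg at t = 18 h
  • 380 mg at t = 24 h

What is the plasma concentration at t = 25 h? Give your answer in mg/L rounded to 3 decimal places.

k = ln 2 / 4 = 0.17329 per h
Dose 1 (180 mg at t=0 h): 180·exp(−0.17329·25) = 2.365 mg/L
Dose 2 (230 mg at t=6 h): 230·exp(−0.17329·19) = 8.547 mg/L
Dose 3 (250 mg at t=12 h): 250·exp(−0.17329·13) = 26.278 mg/L
Dose 4 (85 mg at t=18 h): 85·exp(−0.17329·7) = 25.271 mg/L
Dose 5 (380 mg at t=24 h): 380·exp(−0.17329·1) = 319.541 mg/L
C(25) = 2.365 + 8.547 + 26.278 + 25.271 + 319.541 = 382.002 mg/L

382.002 mg/L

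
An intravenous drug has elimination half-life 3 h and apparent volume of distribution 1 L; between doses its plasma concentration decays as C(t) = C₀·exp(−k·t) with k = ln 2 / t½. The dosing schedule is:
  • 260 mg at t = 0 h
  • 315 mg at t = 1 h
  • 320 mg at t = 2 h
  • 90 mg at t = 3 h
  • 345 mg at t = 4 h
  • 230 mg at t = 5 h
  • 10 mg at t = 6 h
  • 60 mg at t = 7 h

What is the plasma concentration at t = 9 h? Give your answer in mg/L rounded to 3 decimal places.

k = ln 2 / 3 = 0.23105 per h
Dose 1 (260 mg at t=0 h): 260·exp(−0.23105·9) = 32.500 mg/L
Dose 2 (315 mg at t=1 h): 315·exp(−0.23105·8) = 49.609 mg/L
Dose 3 (320 mg at t=2 h): 320·exp(−0.23105·7) = 63.496 mg/L
Dose 4 (90 mg at t=3 h): 90·exp(−0.23105·6) = 22.500 mg/L
Dose 5 (345 mg at t=4 h): 345·exp(−0.23105·5) = 108.668 mg/L
Dose 6 (230 mg at t=5 h): 230·exp(−0.23105·4) = 91.276 mg/L
Dose 7 (10 mg at t=6 h): 10·exp(−0.23105·3) = 5.000 mg/L
Dose 8 (60 mg at t=7 h): 60·exp(−0.23105·2) = 37.798 mg/L
C(9) = 32.500 + 49.609 + 63.496 + 22.500 + 108.668 + 91.276 + 5.000 + 37.798 = 410.847 mg/L

410.847 mg/L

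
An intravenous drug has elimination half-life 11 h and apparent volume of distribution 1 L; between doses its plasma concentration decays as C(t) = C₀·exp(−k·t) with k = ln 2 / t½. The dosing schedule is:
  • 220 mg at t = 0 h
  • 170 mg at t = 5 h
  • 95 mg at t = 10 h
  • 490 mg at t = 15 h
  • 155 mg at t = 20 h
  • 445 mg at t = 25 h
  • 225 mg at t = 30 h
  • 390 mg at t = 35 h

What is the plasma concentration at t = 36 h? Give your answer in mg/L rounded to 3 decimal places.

k = ln 2 / 11 = 0.06301 per h
Dose 1 (220 mg at t=0 h): 220·exp(−0.06301·36) = 22.763 mg/L
Dose 2 (170 mg at t=5 h): 170·exp(−0.06301·31) = 24.104 mg/L
Dose 3 (95 mg at t=10 h): 95·exp(−0.06301·26) = 18.459 mg/L
Dose 4 (490 mg at t=15 h): 490·exp(−0.06301·21) = 130.468 mg/L
Dose 5 (155 mg at t=20 h): 155·exp(−0.06301·16) = 56.555 mg/L
Dose 6 (445 mg at t=25 h): 445·exp(−0.06301·11) = 222.500 mg/L
Dose 7 (225 mg at t=30 h): 225·exp(−0.06301·6) = 154.164 mg/L
Dose 8 (390 mg at t=35 h): 390·exp(−0.06301·1) = 366.183 mg/L
C(36) = 22.763 + 24.104 + 18.459 + 130.468 + 56.555 + 222.500 + 154.164 + 366.183 = 995.196 mg/L

995.196 mg/L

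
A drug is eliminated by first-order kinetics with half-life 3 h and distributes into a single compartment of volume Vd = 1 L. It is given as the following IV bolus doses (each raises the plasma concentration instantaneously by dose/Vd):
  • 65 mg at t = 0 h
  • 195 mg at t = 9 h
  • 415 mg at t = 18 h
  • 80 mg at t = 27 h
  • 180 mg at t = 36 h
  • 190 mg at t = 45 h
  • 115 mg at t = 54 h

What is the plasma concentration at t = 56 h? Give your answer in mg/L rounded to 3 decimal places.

89.345 mg/L

k = ln 2 / 3 = 0.23105 per h
Dose 1 (65 mg at t=0 h): 65·exp(−0.23105·56) = 0.000 mg/L
Dose 2 (195 mg at t=9 h): 195·exp(−0.23105·47) = 0.004 mg/L
Dose 3 (415 mg at t=18 h): 415·exp(−0.23105·38) = 0.064 mg/L
Dose 4 (80 mg at t=27 h): 80·exp(−0.23105·29) = 0.098 mg/L
Dose 5 (180 mg at t=36 h): 180·exp(−0.23105·20) = 1.772 mg/L
Dose 6 (190 mg at t=45 h): 190·exp(−0.23105·11) = 14.962 mg/L
Dose 7 (115 mg at t=54 h): 115·exp(−0.23105·2) = 72.445 mg/L
C(56) = 0.000 + 0.004 + 0.064 + 0.098 + 1.772 + 14.962 + 72.445 = 89.345 mg/L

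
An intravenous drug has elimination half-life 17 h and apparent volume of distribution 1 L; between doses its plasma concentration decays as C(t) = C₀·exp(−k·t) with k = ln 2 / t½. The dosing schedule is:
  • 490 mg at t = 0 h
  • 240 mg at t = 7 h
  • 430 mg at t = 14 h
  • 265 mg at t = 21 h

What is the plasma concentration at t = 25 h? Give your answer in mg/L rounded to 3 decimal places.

791.725 mg/L

k = ln 2 / 17 = 0.04077 per h
Dose 1 (490 mg at t=0 h): 490·exp(−0.04077·25) = 176.809 mg/L
Dose 2 (240 mg at t=7 h): 240·exp(−0.04077·18) = 115.206 mg/L
Dose 3 (430 mg at t=14 h): 430·exp(−0.04077·11) = 274.590 mg/L
Dose 4 (265 mg at t=21 h): 265·exp(−0.04077·4) = 225.121 mg/L
C(25) = 176.809 + 115.206 + 274.590 + 225.121 = 791.725 mg/L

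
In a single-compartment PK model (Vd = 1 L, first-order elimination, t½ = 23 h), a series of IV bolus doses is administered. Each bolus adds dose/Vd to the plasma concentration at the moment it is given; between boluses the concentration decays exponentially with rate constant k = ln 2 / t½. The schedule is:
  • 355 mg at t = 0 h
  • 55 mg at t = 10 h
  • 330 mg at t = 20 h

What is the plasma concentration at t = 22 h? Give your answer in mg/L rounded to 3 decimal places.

531.937 mg/L

k = ln 2 / 23 = 0.03014 per h
Dose 1 (355 mg at t=0 h): 355·exp(−0.03014·22) = 182.931 mg/L
Dose 2 (55 mg at t=10 h): 55·exp(−0.03014·12) = 38.309 mg/L
Dose 3 (330 mg at t=20 h): 330·exp(−0.03014·2) = 310.697 mg/L
C(22) = 182.931 + 38.309 + 310.697 = 531.937 mg/L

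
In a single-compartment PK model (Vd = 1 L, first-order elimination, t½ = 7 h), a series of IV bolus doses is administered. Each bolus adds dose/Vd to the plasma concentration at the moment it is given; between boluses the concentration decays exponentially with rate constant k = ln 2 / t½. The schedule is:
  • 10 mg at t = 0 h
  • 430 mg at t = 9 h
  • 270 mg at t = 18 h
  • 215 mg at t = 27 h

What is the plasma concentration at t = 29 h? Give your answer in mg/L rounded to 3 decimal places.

k = ln 2 / 7 = 0.09902 per h
Dose 1 (10 mg at t=0 h): 10·exp(−0.09902·29) = 0.566 mg/L
Dose 2 (430 mg at t=9 h): 430·exp(−0.09902·20) = 59.345 mg/L
Dose 3 (270 mg at t=18 h): 270·exp(−0.09902·11) = 90.848 mg/L
Dose 4 (215 mg at t=27 h): 215·exp(−0.09902·2) = 176.372 mg/L
C(29) = 0.566 + 59.345 + 90.848 + 176.372 = 327.131 mg/L

327.131 mg/L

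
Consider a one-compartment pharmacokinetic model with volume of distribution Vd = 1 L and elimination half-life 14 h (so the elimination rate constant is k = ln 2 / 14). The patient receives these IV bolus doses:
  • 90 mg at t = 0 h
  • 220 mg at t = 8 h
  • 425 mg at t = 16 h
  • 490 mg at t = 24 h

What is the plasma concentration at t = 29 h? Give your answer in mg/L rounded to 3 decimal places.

k = ln 2 / 14 = 0.04951 per h
Dose 1 (90 mg at t=0 h): 90·exp(−0.04951·29) = 21.413 mg/L
Dose 2 (220 mg at t=8 h): 220·exp(−0.04951·21) = 77.782 mg/L
Dose 3 (425 mg at t=16 h): 425·exp(−0.04951·13) = 223.286 mg/L
Dose 4 (490 mg at t=24 h): 490·exp(−0.04951·5) = 382.547 mg/L
C(29) = 21.413 + 77.782 + 223.286 + 382.547 = 705.028 mg/L

705.028 mg/L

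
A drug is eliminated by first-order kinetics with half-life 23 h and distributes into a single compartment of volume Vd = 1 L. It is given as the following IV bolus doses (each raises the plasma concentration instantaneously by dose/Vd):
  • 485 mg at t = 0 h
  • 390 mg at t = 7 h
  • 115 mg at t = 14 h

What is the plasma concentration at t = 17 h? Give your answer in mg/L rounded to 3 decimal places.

684.147 mg/L

k = ln 2 / 23 = 0.03014 per h
Dose 1 (485 mg at t=0 h): 485·exp(−0.03014·17) = 290.564 mg/L
Dose 2 (390 mg at t=7 h): 390·exp(−0.03014·10) = 288.524 mg/L
Dose 3 (115 mg at t=14 h): 115·exp(−0.03014·3) = 105.059 mg/L
C(17) = 290.564 + 288.524 + 105.059 = 684.147 mg/L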